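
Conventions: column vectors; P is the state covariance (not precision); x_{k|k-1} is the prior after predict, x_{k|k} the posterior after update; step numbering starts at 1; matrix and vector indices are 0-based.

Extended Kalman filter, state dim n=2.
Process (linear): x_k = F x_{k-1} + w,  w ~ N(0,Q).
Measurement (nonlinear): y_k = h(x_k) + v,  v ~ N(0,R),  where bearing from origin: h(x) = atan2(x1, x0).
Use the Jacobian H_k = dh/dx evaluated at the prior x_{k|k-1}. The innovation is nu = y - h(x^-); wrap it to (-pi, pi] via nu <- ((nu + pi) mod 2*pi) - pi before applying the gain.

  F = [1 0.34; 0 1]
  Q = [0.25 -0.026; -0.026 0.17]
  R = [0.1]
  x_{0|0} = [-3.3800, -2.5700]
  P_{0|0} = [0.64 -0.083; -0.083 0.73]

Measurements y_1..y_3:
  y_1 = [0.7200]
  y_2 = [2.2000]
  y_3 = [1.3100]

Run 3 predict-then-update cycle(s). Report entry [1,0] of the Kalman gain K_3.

step 1: x^-=[-4.2538, -2.5700]  P^-=[0.9179 0.1392; 0.1392 0.9000]  H_jac=[0.1040 -0.1722]  S=[0.1316]  K=[0.5434; -1.0674]  nu=[-2.9651]  x^+=[-5.8651, 0.5949]  P^+=[0.8791 0.2156; 0.2156 0.7500]
step 2: x^-=[-5.6629, 0.5949]  P^-=[1.3624 0.4446; 0.4446 0.9200]  H_jac=[-0.0183 -0.1747]  S=[0.1314]  K=[-0.7813; -1.2852]  nu=[-0.8369]  x^+=[-5.0089, 1.6705]  P^+=[1.2822 0.3126; 0.3126 0.7030]
step 3: x^-=[-4.4410, 1.6705]  P^-=[1.8260 0.5257; 0.5257 0.8730]  H_jac=[-0.0742 -0.1973]  S=[0.1594]  K=[-1.5004; -1.3250]  nu=[-1.4718]  x^+=[-2.2326, 3.6206]  P^+=[1.4671 0.2087; 0.2087 0.5931]

K[1,0] = -1.3250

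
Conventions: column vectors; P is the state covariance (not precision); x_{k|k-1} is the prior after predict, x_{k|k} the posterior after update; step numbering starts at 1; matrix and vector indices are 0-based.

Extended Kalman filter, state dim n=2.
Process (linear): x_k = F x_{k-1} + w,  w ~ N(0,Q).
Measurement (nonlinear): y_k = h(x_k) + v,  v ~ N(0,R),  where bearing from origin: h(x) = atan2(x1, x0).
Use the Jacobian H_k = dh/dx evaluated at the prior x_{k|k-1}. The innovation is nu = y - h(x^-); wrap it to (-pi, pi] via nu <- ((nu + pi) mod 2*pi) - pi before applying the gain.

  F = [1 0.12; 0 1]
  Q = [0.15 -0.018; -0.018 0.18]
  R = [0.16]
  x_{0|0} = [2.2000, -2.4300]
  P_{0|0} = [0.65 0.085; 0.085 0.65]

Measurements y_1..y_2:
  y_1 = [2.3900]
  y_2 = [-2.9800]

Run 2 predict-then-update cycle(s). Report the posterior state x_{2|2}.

step 1: x^-=[1.9084, -2.4300]  P^-=[0.8298 0.1450; 0.1450 0.8300]  H_jac=[0.2545 0.1999]  S=[0.2617]  K=[0.9179; 0.7751]  nu=[-2.9881]  x^+=[-0.8343, -4.7460]  P^+=[0.6093 -0.0412; -0.0412 0.6728]
step 2: x^-=[-1.4038, -4.7460]  P^-=[0.7591 0.0216; 0.0216 0.8528]  H_jac=[0.1938 -0.0573]  S=[0.1908]  K=[0.7643; -0.2342]  nu=[-1.1216]  x^+=[-2.2611, -4.4833]  P^+=[0.6476 0.0557; 0.0557 0.8423]

x_post = [-2.2611, -4.4833]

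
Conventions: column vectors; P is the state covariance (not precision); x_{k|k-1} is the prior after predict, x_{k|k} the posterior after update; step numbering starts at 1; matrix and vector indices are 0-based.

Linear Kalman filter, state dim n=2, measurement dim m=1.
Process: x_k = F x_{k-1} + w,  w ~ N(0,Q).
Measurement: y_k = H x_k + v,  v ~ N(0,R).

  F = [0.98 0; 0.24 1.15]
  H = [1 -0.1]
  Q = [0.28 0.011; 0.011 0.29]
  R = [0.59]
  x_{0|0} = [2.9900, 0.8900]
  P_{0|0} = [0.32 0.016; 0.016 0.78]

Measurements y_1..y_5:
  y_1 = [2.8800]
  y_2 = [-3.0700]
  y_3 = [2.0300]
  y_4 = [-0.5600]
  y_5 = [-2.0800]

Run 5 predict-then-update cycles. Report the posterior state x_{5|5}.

x_post = [-0.4791, 4.8273]

step 1: x^-=[2.9302, 1.7411]  P^-=[0.5873 0.1043; 0.1043 1.3488]  S=[1.1700]  K=[0.4931; -0.0261]  nu=[0.1239]  x^+=[2.9913, 1.7379]  P^+=[0.3029 0.1194; 0.1194 1.3480]
step 2: x^-=[2.9315, 2.7165]  P^-=[0.5709 0.2168; 0.2168 2.1561]  S=[1.1391]  K=[0.4821; 0.0010]  nu=[-5.7298]  x^+=[0.1689, 2.7106]  P^+=[0.3061 0.2162; 0.2162 2.1561]
step 3: x^-=[0.1655, 3.1577]  P^-=[0.5740 0.3267; 0.3267 3.2784]  S=[1.1314]  K=[0.4784; -0.0010]  nu=[2.1802]  x^+=[1.2086, 3.1555]  P^+=[0.3150 0.3272; 0.3272 3.2784]
step 4: x^-=[1.1844, 3.9188]  P^-=[0.5825 0.4539; 0.4539 4.8245]  S=[1.1300]  K=[0.4753; -0.0253]  nu=[-1.3526]  x^+=[0.5415, 3.9530]  P^+=[0.3272 0.4675; 0.4675 4.8237]
step 5: x^-=[0.5307, 4.6760]  P^-=[0.5942 0.6148; 0.6148 6.9463]  S=[1.1307]  K=[0.4712; -0.0706]  nu=[-2.1431]  x^+=[-0.4791, 4.8273]  P^+=[0.3432 0.6524; 0.6524 6.9406]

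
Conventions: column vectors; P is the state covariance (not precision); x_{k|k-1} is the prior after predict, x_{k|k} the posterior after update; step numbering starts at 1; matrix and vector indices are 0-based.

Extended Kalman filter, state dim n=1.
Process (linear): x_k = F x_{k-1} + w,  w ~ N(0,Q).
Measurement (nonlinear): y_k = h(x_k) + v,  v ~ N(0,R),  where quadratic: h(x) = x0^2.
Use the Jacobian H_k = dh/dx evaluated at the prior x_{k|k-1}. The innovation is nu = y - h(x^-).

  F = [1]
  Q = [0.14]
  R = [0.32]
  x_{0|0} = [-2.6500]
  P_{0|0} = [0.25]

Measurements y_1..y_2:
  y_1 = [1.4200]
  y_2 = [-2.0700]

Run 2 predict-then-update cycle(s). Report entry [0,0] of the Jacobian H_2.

H_jac[0,0] = -3.2459

step 1: x^-=[-2.6500]  P^-=[0.3900]  H_jac=[-5.3000]  S=[11.2751]  K=[-0.1833]  nu=[-5.6025]  x^+=[-1.6229]  P^+=[0.0111]
step 2: x^-=[-1.6229]  P^-=[0.1511]  H_jac=[-3.2459]  S=[1.9116]  K=[-0.2565]  nu=[-4.7039]  x^+=[-0.4163]  P^+=[0.0253]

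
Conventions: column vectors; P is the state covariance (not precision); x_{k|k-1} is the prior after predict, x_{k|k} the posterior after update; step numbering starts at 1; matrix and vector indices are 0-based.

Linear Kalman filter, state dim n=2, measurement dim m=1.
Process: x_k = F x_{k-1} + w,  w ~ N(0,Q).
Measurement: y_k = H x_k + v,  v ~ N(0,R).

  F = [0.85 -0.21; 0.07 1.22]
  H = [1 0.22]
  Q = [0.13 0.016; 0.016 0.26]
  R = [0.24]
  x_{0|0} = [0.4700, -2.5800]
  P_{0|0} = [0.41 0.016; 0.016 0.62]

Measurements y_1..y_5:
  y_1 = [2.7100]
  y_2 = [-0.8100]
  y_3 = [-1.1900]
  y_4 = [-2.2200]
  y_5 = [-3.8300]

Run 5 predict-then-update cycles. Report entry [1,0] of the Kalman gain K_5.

K[1,0] = -1.2850

step 1: x^-=[0.9413, -3.1147]  P^-=[0.4479 -0.1021; -0.1021 1.1875]  S=[0.7004]  K=[0.6073; 0.2273]  nu=[2.4539]  x^+=[2.4317, -2.5570]  P^+=[0.1895 -0.1988; -0.1988 1.1514]
step 2: x^-=[2.6039, -2.9494]  P^-=[0.3886 -0.4709; -0.4709 1.9407]  S=[0.5154]  K=[0.5531; -0.0853]  nu=[-2.7651]  x^+=[1.0746, -2.7136]  P^+=[0.2310 -0.4466; -0.4466 1.9369]
step 3: x^-=[1.4833, -3.2353]  P^-=[0.5417 -0.9231; -0.9231 3.0678]  S=[0.5241]  K=[0.6462; -0.4735]  nu=[-1.9615]  x^+=[0.2157, -2.3066]  P^+=[0.3229 -0.7627; -0.7627 2.9503]
step 4: x^-=[0.6677, -2.7990]  P^-=[0.7657 -1.5004; -1.5004 4.5226]  S=[0.5644]  K=[0.7718; -0.8955]  nu=[-2.2720]  x^+=[-1.0857, -0.7645]  P^+=[0.4295 -1.1103; -1.1103 4.0700]
step 5: x^-=[-0.7623, -1.0087]  P^-=[1.0162 -2.1362; -2.1362 6.1302]  S=[0.6129]  K=[0.8911; -1.2850]  nu=[-2.8458]  x^+=[-3.2983, 2.6480]  P^+=[0.5294 -1.4344; -1.4344 5.1182]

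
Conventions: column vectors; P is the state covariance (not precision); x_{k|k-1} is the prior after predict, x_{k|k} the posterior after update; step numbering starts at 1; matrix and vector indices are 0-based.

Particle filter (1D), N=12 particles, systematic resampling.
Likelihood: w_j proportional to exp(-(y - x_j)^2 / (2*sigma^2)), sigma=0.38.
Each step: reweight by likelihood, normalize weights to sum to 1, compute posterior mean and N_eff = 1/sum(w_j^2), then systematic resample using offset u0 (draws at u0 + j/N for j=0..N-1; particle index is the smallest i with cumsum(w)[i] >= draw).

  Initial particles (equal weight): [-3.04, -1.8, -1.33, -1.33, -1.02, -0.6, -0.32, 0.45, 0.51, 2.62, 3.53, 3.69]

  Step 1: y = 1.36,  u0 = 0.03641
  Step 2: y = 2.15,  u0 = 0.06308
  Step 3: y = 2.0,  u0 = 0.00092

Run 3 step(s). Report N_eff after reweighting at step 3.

N_eff = 11.3989

step 1: w=[0.0000, 0.0000, 0.0000, 0.0000, 0.0000, 0.0000, 0.0004, 0.3977, 0.5732, 0.0287, 0.0000, 0.0000]  mean=0.5463  Neff=2.0510  idx=[7, 7, 7, 7, 7, 8, 8, 8, 8, 8, 8, 8]
step 2: w=[0.0526, 0.0526, 0.0526, 0.0526, 0.0526, 0.1053, 0.1053, 0.1053, 0.1053, 0.1053, 0.1053, 0.1053]  mean=0.4942  Neff=10.9375  idx=[1, 2, 4, 5, 6, 7, 7, 8, 9, 10, 11, 11]
step 3: w=[0.0502, 0.0502, 0.0502, 0.0944, 0.0944, 0.0944, 0.0944, 0.0944, 0.0944, 0.0944, 0.0944, 0.0944]  mean=0.5010  Neff=11.3989  idx=[0, 1, 3, 4, 4, 5, 6, 7, 8, 9, 10, 11]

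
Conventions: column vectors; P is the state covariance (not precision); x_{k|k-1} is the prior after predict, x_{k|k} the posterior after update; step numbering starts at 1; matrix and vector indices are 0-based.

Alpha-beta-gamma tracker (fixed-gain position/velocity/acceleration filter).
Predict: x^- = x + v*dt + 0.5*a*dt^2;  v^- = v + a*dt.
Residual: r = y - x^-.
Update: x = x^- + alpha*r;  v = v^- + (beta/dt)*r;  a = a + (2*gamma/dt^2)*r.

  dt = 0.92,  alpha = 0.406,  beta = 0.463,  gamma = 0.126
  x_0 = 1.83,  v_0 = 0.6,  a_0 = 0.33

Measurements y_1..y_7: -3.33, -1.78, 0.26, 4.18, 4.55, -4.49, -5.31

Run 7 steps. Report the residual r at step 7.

step 1: x_pred=2.5217  r=-5.8517  x^+=0.1459  v^+=-2.0413  a^+=-1.4122
step 2: x_pred=-2.3298  r=0.5498  x^+=-2.1066  v^+=-3.0639  a^+=-1.2485
step 3: x_pred=-5.4537  r=5.7137  x^+=-3.1339  v^+=-1.3370  a^+=0.4526
step 4: x_pred=-4.1725  r=8.3525  x^+=-0.7814  v^+=3.2828  a^+=2.9394
step 5: x_pred=3.4828  r=1.0672  x^+=3.9161  v^+=6.5242  a^+=3.2572
step 6: x_pred=11.2968  r=-15.7868  x^+=4.8873  v^+=1.5759  a^+=-1.4431
step 7: x_pred=5.7265  r=-11.0365  x^+=1.2457  v^+=-5.3059  a^+=-4.7290

resid = -11.0365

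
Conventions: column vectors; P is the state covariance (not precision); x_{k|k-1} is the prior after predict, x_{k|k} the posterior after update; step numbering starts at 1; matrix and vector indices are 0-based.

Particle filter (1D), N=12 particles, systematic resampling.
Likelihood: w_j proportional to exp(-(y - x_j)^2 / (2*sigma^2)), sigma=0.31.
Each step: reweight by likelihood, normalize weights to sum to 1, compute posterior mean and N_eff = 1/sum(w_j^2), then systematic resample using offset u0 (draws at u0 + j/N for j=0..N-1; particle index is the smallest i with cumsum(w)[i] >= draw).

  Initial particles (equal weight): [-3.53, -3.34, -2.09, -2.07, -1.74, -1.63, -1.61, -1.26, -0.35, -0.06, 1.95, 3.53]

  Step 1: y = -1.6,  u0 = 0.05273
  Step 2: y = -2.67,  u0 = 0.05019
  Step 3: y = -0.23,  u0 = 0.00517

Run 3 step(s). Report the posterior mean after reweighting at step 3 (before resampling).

step 1: w=[0.0000, 0.0000, 0.0708, 0.0782, 0.2230, 0.2458, 0.2468, 0.1353, 0.0001, 0.0000, 0.0000, 0.0000]  mean=-1.6664  Neff=4.9879  idx=[2, 3, 4, 4, 5, 5, 5, 6, 6, 6, 7, 7]
step 2: w=[0.4706, 0.4163, 0.0301, 0.0301, 0.0097, 0.0097, 0.0097, 0.0078, 0.0078, 0.0078, 0.0001, 0.0001]  mean=-2.0357  Neff=2.5186  idx=[0, 0, 0, 0, 0, 0, 1, 1, 1, 1, 1, 6]
step 3: w=[0.0004, 0.0004, 0.0004, 0.0004, 0.0004, 0.0004, 0.0006, 0.0006, 0.0006, 0.0006, 0.0006, 0.9946]  mean=-1.6324  Neff=1.0109  idx=[10, 11, 11, 11, 11, 11, 11, 11, 11, 11, 11, 11]

post_mean = -1.6324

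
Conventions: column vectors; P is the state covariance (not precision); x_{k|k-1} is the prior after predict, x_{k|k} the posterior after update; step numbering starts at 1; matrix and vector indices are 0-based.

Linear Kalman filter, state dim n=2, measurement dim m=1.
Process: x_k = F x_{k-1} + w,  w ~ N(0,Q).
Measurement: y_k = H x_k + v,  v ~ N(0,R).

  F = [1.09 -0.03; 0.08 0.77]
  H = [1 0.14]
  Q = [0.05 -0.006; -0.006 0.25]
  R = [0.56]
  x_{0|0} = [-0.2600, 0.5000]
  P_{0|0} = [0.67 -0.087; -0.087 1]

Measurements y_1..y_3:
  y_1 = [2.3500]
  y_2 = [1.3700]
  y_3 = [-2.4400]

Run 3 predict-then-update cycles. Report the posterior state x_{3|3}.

x_post = [-0.0982, 0.3732]

step 1: x^-=[-0.2984, 0.3642]  P^-=[0.8526 -0.0435; -0.0435 0.8365]  S=[1.4168]  K=[0.5975; 0.0520]  nu=[2.5974]  x^+=[1.2535, 0.4992]  P^+=[0.3468 -0.0875; -0.0875 0.8326]
step 2: x^-=[1.3513, 0.4846]  P^-=[0.4685 -0.0682; -0.0682 0.7351]  S=[1.0239]  K=[0.4483; 0.0339]  nu=[-0.0492]  x^+=[1.3293, 0.4830]  P^+=[0.2628 -0.0838; -0.0838 0.7339]
step 3: x^-=[1.4344, 0.4782]  P^-=[0.3683 -0.0701; -0.0701 0.6765]  S=[0.9220]  K=[0.3889; 0.0267]  nu=[-3.9414]  x^+=[-0.0982, 0.3732]  P^+=[0.2289 -0.0797; -0.0797 0.6759]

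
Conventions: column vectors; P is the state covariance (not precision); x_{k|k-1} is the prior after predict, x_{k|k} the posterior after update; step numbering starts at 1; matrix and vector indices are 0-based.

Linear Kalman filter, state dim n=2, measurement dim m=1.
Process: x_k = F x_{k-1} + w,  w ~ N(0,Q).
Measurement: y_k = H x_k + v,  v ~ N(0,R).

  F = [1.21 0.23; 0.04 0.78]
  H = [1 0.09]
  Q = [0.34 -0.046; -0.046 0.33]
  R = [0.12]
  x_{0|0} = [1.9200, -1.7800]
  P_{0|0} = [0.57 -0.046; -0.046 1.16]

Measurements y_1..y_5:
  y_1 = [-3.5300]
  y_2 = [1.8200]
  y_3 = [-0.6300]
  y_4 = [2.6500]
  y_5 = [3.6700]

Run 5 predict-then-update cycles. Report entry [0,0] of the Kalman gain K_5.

K[0,0] = 0.7937

step 1: x^-=[1.9138, -1.3116]  P^-=[1.2103 0.1459; 0.1459 1.0338]  S=[1.3649]  K=[0.8963; 0.1750]  nu=[-5.3258]  x^+=[-2.8598, -2.2437]  P^+=[0.1137 -0.0683; -0.0683 0.9920]
step 2: x^-=[-3.9765, -1.8645]  P^-=[0.5209 0.0724; 0.0724 0.9294]  S=[0.6615]  K=[0.7974; 0.2359]  nu=[5.9643]  x^+=[0.7792, -0.4576]  P^+=[0.1004 -0.0520; -0.0520 0.8926]
step 3: x^-=[0.8376, -0.3257]  P^-=[0.5052 0.0694; 0.0694 0.8700]  S=[0.6447]  K=[0.7933; 0.2291]  nu=[-1.4383]  x^+=[-0.3033, -0.6552]  P^+=[0.0995 -0.0478; -0.0478 0.8361]
step 4: x^-=[-0.5177, -0.5232]  P^-=[0.5033 0.0633; 0.0633 0.8359]  S=[0.6415]  K=[0.7935; 0.2160]  nu=[3.2148]  x^+=[2.0332, 0.1711]  P^+=[0.0994 -0.0466; -0.0466 0.8060]
step 5: x^-=[2.4995, 0.2147]  P^-=[0.5022 0.0590; 0.0590 0.8176]  S=[0.6395]  K=[0.7937; 0.2073]  nu=[1.1511]  x^+=[3.4132, 0.4534]  P^+=[0.0994 -0.0462; -0.0462 0.7901]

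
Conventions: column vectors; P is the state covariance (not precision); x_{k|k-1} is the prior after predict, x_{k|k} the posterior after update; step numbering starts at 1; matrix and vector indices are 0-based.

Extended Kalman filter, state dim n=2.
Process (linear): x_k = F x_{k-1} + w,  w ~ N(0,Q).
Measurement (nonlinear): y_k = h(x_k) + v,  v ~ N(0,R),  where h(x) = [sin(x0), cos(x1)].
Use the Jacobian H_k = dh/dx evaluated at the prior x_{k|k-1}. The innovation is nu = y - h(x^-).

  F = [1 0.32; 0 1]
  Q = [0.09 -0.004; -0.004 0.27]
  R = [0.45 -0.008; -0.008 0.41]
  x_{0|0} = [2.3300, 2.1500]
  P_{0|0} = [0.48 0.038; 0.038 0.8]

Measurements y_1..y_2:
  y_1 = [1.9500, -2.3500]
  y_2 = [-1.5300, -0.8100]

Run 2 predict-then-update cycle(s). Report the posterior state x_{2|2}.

x_post = [3.9016, 3.6129]

step 1: x^-=[3.0180, 2.1500]  P^-=[0.6762 0.2900; 0.2900 1.0700]  H_jac=[-0.9924 0.0000; 0.0000 -0.8369]  S=[1.1160 0.2328; 0.2328 1.1594]  K=[-0.5821 -0.0924; -0.1010 -0.7521]  nu=[1.8267, -1.8026]  x^+=[2.1214, 3.3213]  P^+=[0.2632 0.0397; 0.0397 0.3675]
step 2: x^-=[3.1842, 3.3213]  P^-=[0.4162 0.1533; 0.1533 0.6375]  H_jac=[-0.9991 0.0000; 0.0000 0.1787]  S=[0.8655 -0.0354; -0.0354 0.4304]  K=[-0.4795 0.0243; -0.1667 0.2510]  nu=[-1.4874, 0.1739]  x^+=[3.9016, 3.6129]  P^+=[0.2162 0.0771; 0.0771 0.5833]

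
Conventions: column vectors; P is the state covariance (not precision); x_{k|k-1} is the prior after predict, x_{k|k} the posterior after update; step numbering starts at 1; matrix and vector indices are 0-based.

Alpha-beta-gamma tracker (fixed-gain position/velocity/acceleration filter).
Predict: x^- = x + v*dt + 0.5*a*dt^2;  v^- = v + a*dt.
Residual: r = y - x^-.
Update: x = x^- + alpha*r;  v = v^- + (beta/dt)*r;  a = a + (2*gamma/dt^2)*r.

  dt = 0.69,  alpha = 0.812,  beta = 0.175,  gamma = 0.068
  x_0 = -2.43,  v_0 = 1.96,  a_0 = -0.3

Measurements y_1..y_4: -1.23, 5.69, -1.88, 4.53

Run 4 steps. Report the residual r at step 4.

resid = 3.8931

step 1: x_pred=-1.1490  r=-0.0810  x^+=-1.2148  v^+=1.7325  a^+=-0.3231
step 2: x_pred=-0.0963  r=5.7863  x^+=4.6022  v^+=2.9770  a^+=1.3297
step 3: x_pred=6.9729  r=-8.8529  x^+=-0.2157  v^+=1.6493  a^+=-1.1991
step 4: x_pred=0.6369  r=3.8931  x^+=3.7981  v^+=1.8093  a^+=-0.0870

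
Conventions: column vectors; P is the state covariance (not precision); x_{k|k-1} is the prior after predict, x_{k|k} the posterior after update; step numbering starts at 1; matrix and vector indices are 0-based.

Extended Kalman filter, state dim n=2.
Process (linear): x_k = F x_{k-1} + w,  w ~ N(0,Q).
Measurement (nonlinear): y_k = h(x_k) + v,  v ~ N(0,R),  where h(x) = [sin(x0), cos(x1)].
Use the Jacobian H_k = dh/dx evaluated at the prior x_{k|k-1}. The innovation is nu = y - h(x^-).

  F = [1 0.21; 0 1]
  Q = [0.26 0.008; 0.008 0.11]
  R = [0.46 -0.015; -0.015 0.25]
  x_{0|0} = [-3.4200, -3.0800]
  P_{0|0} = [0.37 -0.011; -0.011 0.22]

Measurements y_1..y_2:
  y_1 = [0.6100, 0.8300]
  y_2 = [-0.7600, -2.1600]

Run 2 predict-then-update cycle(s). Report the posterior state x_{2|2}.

step 1: x^-=[-4.0668, -3.0800]  P^-=[0.6351 0.0432; 0.0432 0.3300]  H_jac=[-0.6017 0.0000; 0.0000 0.0616]  S=[0.6899 -0.0166; -0.0166 0.2513]  K=[-0.5545 -0.0261; -0.0358 0.0785]  nu=[-0.1887, 1.8281]  x^+=[-4.0098, -2.9298]  P^+=[0.4233 0.0293; 0.0293 0.3275]
step 2: x^-=[-4.6250, -2.9298]  P^-=[0.7100 0.1061; 0.1061 0.4375]  H_jac=[-0.0873 0.0000; 0.0000 0.2102]  S=[0.4654 -0.0169; -0.0169 0.2693]  K=[-0.1304 0.0746; -0.0075 0.3410]  nu=[-1.7562, -1.1824]  x^+=[-4.4842, -3.3198]  P^+=[0.7003 0.0980; 0.0980 0.4060]

x_post = [-4.4842, -3.3198]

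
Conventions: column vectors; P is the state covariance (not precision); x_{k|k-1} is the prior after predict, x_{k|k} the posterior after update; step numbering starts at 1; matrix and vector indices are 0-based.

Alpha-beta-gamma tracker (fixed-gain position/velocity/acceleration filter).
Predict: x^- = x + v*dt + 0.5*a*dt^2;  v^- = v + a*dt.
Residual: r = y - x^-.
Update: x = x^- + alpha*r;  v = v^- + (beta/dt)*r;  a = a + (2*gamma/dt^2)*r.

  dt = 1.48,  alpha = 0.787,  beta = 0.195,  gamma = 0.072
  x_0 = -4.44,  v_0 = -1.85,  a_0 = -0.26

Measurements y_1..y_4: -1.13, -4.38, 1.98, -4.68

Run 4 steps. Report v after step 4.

v_post = 0.3341

step 1: x_pred=-7.4628  r=6.3328  x^+=-2.4789  v^+=-1.4004  a^+=0.1563
step 2: x_pred=-4.3803  r=0.0003  x^+=-4.3801  v^+=-1.1690  a^+=0.1563
step 3: x_pred=-5.9390  r=7.9190  x^+=0.2933  v^+=0.1057  a^+=0.6769
step 4: x_pred=1.1912  r=-5.8712  x^+=-3.4294  v^+=0.3341  a^+=0.2910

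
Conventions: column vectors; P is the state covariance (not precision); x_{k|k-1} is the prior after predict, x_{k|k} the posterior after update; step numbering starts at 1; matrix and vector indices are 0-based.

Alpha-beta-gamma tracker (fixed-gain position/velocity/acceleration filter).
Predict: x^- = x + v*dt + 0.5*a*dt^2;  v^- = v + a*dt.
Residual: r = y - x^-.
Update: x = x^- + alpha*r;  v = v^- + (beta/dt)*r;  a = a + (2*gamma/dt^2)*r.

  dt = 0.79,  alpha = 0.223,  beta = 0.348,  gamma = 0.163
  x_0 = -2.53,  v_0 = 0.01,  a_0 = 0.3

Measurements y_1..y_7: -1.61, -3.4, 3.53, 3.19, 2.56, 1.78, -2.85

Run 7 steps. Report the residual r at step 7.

resid = -11.6614

step 1: x_pred=-2.4285  r=0.8185  x^+=-2.2460  v^+=0.6075  a^+=0.7275
step 2: x_pred=-1.5390  r=-1.8610  x^+=-1.9540  v^+=0.3625  a^+=-0.2446
step 3: x_pred=-1.7439  r=5.2739  x^+=-0.5678  v^+=2.4925  a^+=2.5103
step 4: x_pred=2.1846  r=1.0054  x^+=2.4088  v^+=4.9185  a^+=3.0355
step 5: x_pred=7.2416  r=-4.6816  x^+=6.1976  v^+=5.2542  a^+=0.5900
step 6: x_pred=10.5326  r=-8.7526  x^+=8.5807  v^+=1.8648  a^+=-3.9819
step 7: x_pred=8.8114  r=-11.6614  x^+=6.2109  v^+=-6.4178  a^+=-10.0733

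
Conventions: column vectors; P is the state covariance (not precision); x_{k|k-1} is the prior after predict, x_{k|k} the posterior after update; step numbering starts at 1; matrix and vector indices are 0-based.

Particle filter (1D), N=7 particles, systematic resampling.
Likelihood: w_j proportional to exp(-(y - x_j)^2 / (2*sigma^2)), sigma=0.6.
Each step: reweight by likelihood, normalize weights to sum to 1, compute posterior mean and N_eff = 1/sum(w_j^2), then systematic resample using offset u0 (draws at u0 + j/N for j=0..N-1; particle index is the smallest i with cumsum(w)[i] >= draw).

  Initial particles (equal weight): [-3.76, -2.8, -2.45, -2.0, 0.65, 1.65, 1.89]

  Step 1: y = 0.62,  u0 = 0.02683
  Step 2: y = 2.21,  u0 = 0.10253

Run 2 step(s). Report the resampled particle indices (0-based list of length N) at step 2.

step 1: w=[0.0000, 0.0000, 0.0000, 0.0001, 0.7485, 0.1717, 0.0798]  mean=0.9205  Neff=1.6777  idx=[4, 4, 4, 4, 4, 4, 5]
step 2: w=[0.0400, 0.0400, 0.0400, 0.0400, 0.0400, 0.0400, 0.7600]  mean=1.4100  Neff=1.7030  idx=[2, 6, 6, 6, 6, 6, 6]

resampled_idx = [2, 6, 6, 6, 6, 6, 6]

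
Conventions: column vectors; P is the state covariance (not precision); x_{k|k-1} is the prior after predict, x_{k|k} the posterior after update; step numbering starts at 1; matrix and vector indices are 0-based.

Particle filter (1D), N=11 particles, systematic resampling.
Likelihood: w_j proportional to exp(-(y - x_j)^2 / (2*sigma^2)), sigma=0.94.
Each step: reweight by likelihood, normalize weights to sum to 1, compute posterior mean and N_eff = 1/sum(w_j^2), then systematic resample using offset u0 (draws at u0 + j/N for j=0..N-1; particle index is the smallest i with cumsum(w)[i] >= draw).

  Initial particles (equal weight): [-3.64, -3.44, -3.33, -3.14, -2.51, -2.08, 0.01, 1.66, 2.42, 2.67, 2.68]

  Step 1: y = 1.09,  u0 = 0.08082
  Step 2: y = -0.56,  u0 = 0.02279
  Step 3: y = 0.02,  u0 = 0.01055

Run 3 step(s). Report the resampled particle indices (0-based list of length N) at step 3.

step 1: w=[0.0000, 0.0000, 0.0000, 0.0000, 0.0003, 0.0015, 0.2346, 0.3777, 0.1668, 0.1105, 0.1086]  mean=1.6149  Neff=4.0083  idx=[6, 6, 7, 7, 7, 7, 8, 8, 9, 10, 10]
step 2: w=[0.4308, 0.4308, 0.0318, 0.0318, 0.0318, 0.0318, 0.0034, 0.0034, 0.0014, 0.0014, 0.0014]  mean=0.2476  Neff=2.6643  idx=[0, 0, 0, 0, 0, 1, 1, 1, 1, 1, 4]
step 3: w=[0.0979, 0.0979, 0.0979, 0.0979, 0.0979, 0.0979, 0.0979, 0.0979, 0.0979, 0.0979, 0.0214]  mean=0.0452  Neff=10.3918  idx=[0, 1, 1, 2, 3, 4, 5, 6, 7, 8, 9]

resampled_idx = [0, 1, 1, 2, 3, 4, 5, 6, 7, 8, 9]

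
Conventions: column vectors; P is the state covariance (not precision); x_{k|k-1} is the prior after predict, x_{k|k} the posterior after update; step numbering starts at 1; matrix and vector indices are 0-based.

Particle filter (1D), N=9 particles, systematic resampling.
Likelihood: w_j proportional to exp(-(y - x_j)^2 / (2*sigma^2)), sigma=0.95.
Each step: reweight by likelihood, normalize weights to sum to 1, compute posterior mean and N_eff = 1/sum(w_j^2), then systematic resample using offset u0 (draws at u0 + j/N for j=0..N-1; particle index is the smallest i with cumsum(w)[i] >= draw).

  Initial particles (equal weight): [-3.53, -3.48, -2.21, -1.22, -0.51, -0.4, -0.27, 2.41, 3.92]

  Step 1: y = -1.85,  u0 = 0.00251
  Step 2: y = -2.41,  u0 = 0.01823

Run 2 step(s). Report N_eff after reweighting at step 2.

step 1: w=[0.0674, 0.0739, 0.2998, 0.2585, 0.1191, 0.1005, 0.0808, 0.0000, 0.0000]  mean=-1.5958  Neff=5.0632  idx=[0, 1, 2, 2, 3, 3, 3, 4, 5]
step 2: w=[0.1086, 0.1154, 0.2128, 0.2128, 0.0993, 0.0993, 0.0993, 0.0294, 0.0232]  mean=-2.1130  Neff=6.8199  idx=[0, 1, 2, 2, 3, 3, 4, 5, 6]

N_eff = 6.8199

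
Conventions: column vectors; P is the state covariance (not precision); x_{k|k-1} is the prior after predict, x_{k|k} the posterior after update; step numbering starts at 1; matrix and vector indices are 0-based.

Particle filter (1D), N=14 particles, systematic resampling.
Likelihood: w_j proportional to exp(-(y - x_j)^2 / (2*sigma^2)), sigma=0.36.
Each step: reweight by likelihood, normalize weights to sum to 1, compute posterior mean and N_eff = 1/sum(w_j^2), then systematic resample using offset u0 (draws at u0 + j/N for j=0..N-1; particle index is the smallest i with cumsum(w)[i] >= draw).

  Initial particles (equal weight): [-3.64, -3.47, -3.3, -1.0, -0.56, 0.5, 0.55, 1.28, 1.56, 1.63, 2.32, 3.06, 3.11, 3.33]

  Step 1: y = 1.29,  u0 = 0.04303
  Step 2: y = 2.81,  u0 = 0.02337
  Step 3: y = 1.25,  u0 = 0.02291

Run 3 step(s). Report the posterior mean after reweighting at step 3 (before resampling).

step 1: w=[0.0000, 0.0000, 0.0000, 0.0000, 0.0000, 0.0343, 0.0461, 0.3812, 0.2879, 0.2441, 0.0064, 0.0000, 0.0000, 0.0000]  mean=1.3922  Neff=3.4350  idx=[6, 7, 7, 7, 7, 7, 8, 8, 8, 8, 9, 9, 9, 9]
step 2: w=[0.0000, 0.0042, 0.0042, 0.0042, 0.0042, 0.0042, 0.0836, 0.0836, 0.0836, 0.0836, 0.1612, 0.1612, 0.1612, 0.1612]  mean=1.5993  Neff=7.5767  idx=[6, 6, 7, 8, 9, 10, 10, 11, 11, 11, 12, 12, 13, 13]
step 3: w=[0.0802, 0.0802, 0.0802, 0.0802, 0.0802, 0.0666, 0.0666, 0.0666, 0.0666, 0.0666, 0.0666, 0.0666, 0.0666, 0.0666]  mean=1.6019  Neff=13.8839  idx=[0, 1, 2, 2, 3, 4, 5, 6, 7, 8, 10, 11, 12, 13]

post_mean = 1.6019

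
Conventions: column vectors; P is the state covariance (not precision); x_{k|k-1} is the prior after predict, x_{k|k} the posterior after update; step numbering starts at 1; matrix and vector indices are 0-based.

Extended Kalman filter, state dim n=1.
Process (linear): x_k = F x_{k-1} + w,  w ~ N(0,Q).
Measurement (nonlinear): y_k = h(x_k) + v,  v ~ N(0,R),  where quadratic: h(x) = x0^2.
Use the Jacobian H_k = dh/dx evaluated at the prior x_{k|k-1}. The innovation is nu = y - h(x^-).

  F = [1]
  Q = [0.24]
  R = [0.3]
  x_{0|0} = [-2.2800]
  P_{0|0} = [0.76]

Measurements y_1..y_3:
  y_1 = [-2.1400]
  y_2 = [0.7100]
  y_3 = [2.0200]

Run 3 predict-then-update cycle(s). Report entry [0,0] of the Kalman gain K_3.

step 1: x^-=[-2.2800]  P^-=[1.0000]  H_jac=[-4.5600]  S=[21.0936]  K=[-0.2162]  nu=[-7.3384]  x^+=[-0.6936]  P^+=[0.0142]
step 2: x^-=[-0.6936]  P^-=[0.2542]  H_jac=[-1.3872]  S=[0.7892]  K=[-0.4469]  nu=[0.2289]  x^+=[-0.7959]  P^+=[0.0966]
step 3: x^-=[-0.7959]  P^-=[0.3366]  H_jac=[-1.5918]  S=[1.1530]  K=[-0.4648]  nu=[1.3866]  x^+=[-1.4403]  P^+=[0.0876]

K[0,0] = -0.4648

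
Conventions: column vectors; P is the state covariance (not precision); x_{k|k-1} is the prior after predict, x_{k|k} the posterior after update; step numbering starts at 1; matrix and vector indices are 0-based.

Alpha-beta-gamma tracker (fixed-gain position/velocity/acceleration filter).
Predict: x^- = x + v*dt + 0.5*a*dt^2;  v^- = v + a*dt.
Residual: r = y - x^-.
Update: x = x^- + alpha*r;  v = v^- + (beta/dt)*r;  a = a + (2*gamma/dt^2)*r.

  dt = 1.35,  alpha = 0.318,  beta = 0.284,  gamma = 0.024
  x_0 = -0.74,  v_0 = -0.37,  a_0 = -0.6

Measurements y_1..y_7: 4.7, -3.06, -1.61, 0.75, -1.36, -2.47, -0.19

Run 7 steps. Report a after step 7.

step 1: x_pred=-1.7863  r=6.4863  x^+=0.2764  v^+=0.1845  a^+=-0.4292
step 2: x_pred=0.1344  r=-3.1944  x^+=-0.8814  v^+=-1.0669  a^+=-0.5133
step 3: x_pred=-2.7894  r=1.1794  x^+=-2.4144  v^+=-1.5117  a^+=-0.4822
step 4: x_pred=-4.8946  r=5.6446  x^+=-3.0996  v^+=-0.9753  a^+=-0.3336
step 5: x_pred=-4.7202  r=3.3602  x^+=-3.6517  v^+=-0.7187  a^+=-0.2451
step 6: x_pred=-4.8452  r=2.3752  x^+=-4.0899  v^+=-0.5499  a^+=-0.1825
step 7: x_pred=-4.9985  r=4.8085  x^+=-3.4694  v^+=0.2153  a^+=-0.0559

a_post = -0.0559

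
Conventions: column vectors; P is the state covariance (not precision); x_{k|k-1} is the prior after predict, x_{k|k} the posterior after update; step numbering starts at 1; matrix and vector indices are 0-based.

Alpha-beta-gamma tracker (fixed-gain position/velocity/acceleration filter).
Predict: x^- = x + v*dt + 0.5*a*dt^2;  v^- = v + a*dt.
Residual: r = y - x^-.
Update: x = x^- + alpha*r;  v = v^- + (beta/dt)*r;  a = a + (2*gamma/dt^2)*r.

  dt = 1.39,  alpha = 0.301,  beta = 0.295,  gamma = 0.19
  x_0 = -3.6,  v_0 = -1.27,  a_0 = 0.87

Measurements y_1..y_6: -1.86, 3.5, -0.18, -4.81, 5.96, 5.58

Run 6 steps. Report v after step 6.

v_post = -5.4522

step 1: x_pred=-4.5248  r=2.6648  x^+=-3.7227  v^+=0.5049  a^+=1.3941
step 2: x_pred=-1.6742  r=5.1742  x^+=-0.1168  v^+=3.5408  a^+=2.4118
step 3: x_pred=7.1348  r=-7.3148  x^+=4.9331  v^+=5.3407  a^+=0.9731
step 4: x_pred=13.2967  r=-18.1067  x^+=7.8466  v^+=2.8505  a^+=-2.5881
step 5: x_pred=9.3086  r=-3.3486  x^+=8.3007  v^+=-1.4576  a^+=-3.2467
step 6: x_pred=3.1382  r=2.4418  x^+=3.8732  v^+=-5.4522  a^+=-2.7664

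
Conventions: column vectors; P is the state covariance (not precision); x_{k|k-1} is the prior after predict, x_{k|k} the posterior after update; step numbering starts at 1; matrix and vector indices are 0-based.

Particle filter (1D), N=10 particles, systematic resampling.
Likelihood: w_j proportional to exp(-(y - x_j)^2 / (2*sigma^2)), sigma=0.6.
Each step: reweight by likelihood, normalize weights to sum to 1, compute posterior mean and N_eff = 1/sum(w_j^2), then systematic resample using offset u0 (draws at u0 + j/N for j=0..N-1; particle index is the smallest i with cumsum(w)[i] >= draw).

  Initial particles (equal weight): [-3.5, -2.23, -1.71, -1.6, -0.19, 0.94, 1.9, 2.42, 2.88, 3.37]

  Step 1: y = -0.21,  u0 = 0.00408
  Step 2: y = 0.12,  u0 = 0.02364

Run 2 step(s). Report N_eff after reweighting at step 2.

N_eff = 8.7264

step 1: w=[0.0000, 0.0027, 0.0344, 0.0535, 0.7829, 0.1248, 0.0016, 0.0001, 0.0000, 0.0000]  mean=-0.1788  Neff=1.5809  idx=[2, 4, 4, 4, 4, 4, 4, 4, 4, 5]
step 2: w=[0.0013, 0.1182, 0.1182, 0.1182, 0.1182, 0.1182, 0.1182, 0.1182, 0.1182, 0.0531]  mean=-0.1320  Neff=8.7264  idx=[1, 2, 2, 3, 4, 5, 6, 7, 7, 8]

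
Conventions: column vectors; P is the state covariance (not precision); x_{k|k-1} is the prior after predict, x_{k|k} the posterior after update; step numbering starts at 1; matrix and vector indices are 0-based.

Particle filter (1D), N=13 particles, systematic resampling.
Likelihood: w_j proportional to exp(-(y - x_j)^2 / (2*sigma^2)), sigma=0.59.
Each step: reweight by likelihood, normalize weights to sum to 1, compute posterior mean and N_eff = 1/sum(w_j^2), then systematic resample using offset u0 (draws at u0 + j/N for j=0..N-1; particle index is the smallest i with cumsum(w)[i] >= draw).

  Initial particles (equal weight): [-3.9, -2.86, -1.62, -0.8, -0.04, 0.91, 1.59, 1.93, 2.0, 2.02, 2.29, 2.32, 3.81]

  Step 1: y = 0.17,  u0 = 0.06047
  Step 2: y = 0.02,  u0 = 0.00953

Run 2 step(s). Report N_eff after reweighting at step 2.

step 1: w=[0.0000, 0.0000, 0.0057, 0.1481, 0.5369, 0.2605, 0.0316, 0.0067, 0.0047, 0.0042, 0.0009, 0.0007, 0.0000]  mean=0.1725  Neff=2.6373  idx=[3, 3, 4, 4, 4, 4, 4, 4, 4, 5, 5, 5, 7]
step 2: w=[0.0438, 0.0438, 0.1145, 0.1145, 0.1145, 0.1145, 0.1145, 0.1145, 0.1145, 0.0369, 0.0369, 0.0369, 0.0006]  mean=-0.0003  Neff=10.0389  idx=[0, 1, 2, 3, 4, 4, 5, 6, 6, 7, 8, 8, 10]

N_eff = 10.0389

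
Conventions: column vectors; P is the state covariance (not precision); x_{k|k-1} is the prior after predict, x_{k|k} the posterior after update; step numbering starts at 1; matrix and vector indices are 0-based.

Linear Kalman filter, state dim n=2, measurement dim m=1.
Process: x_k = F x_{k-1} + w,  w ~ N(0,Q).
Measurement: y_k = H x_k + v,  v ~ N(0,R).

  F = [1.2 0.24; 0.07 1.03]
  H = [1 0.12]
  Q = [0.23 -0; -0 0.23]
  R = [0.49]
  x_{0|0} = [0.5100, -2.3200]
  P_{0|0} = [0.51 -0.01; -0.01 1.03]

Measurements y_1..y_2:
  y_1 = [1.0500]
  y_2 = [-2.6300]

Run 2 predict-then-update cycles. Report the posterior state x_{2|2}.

x_post = [-1.1732, -3.0920]

step 1: x^-=[0.0552, -2.3539]  P^-=[1.0180 0.2849; 0.2849 1.3238]  S=[1.5954]  K=[0.6595; 0.2782]  nu=[1.2773]  x^+=[0.8975, -1.9986]  P^+=[0.3241 -0.0077; -0.0077 1.2003]
step 2: x^-=[0.5974, -1.9957]  P^-=[0.7614 0.3142; 0.3142 1.5039]  S=[1.3484]  K=[0.5926; 0.3669]  nu=[-2.9879]  x^+=[-1.1732, -3.0920]  P^+=[0.2878 0.0211; 0.0211 1.3224]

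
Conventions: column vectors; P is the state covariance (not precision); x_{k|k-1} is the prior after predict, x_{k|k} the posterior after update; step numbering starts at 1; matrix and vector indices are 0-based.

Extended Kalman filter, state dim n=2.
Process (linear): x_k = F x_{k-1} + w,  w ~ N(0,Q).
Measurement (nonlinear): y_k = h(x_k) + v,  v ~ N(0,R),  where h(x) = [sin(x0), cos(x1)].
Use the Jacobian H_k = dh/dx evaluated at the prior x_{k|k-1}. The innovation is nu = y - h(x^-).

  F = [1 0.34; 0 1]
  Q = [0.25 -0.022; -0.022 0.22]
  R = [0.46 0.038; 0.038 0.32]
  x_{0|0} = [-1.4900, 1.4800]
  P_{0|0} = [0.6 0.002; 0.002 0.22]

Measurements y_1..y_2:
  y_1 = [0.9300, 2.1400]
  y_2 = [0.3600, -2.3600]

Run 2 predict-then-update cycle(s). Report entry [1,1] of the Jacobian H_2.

step 1: x^-=[-0.9868, 1.4800]  P^-=[0.8768 0.0548; 0.0548 0.4400]  H_jac=[0.5514 0.0000; 0.0000 -0.9959]  S=[0.7265 0.0079; 0.0079 0.7564]  K=[0.6662 -0.0791; 0.0479 -0.5798]  nu=[1.7643, 2.0493]  x^+=[0.0265, 0.3763]  P^+=[0.5504 0.0000; 0.0000 0.1845]
step 2: x^-=[0.1544, 0.3763]  P^-=[0.8217 0.0407; 0.0407 0.4045]  H_jac=[0.9881 0.0000; 0.0000 -0.3674]  S=[1.2623 0.0232; 0.0232 0.3746]  K=[0.6447 -0.0799; 0.0392 -0.3992]  nu=[0.2062, -3.2900]  x^+=[0.5502, 1.6977]  P^+=[0.2971 0.0029; 0.0029 0.3436]

H_jac[1,1] = -0.3674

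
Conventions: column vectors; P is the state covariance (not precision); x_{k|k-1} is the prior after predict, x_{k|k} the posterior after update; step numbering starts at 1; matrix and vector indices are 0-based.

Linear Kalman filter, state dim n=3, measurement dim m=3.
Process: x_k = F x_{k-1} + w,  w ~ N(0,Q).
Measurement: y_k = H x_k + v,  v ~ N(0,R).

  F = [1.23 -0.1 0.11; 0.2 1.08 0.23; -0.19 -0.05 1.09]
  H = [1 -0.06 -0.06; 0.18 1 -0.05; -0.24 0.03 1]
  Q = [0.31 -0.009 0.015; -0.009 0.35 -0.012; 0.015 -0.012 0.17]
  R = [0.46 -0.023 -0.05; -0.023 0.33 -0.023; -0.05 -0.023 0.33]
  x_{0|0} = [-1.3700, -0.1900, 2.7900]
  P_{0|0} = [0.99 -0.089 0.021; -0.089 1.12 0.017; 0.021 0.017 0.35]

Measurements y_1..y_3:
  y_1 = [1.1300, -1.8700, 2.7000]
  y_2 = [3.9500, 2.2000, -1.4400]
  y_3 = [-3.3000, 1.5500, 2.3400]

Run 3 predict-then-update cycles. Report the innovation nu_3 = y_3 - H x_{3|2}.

step 1: x^-=[-1.3592, 0.1625, 3.3109]  P^-=[1.8504 0.0140 -0.1392; 0.0140 1.6864 0.0203; -0.1392 0.0203 0.6121]  S=[2.3339 0.2319 -0.6757; 0.2319 2.0834 -0.0927; -0.6757 -0.0927 1.1181]  K=[0.7745 0.0817 -0.0465; -0.1000 0.8243 0.0683; 0.1109 -0.0006 0.6449]  nu=[2.6976, -1.6223, -0.9420]  x^+=[0.6414, -1.5089, 3.0035]  P^+=[0.3554 -0.0522 0.0309; -0.0522 0.2815 -0.0124; 0.0309 -0.0124 0.2151]
step 2: x^-=[1.2702, -0.8106, 3.2274]  P^-=[0.8746 -0.0066 0.0036; -0.0066 0.6781 0.0154; 0.0036 0.0154 0.4266]  S=[1.3391 0.0874 -0.2843; 0.0874 1.0335 -0.0442; -0.2843 -0.0442 0.8069]  K=[0.6421 0.0904 -0.0247; -0.0667 0.6624 0.0590; 0.1021 0.0104 0.5648]  nu=[2.8248, 2.9433, -4.3382]  x^+=[3.4575, 0.6946, 1.0963]  P^+=[0.2942 -0.0359 0.0293; -0.0359 0.2248 -0.0078; 0.0293 -0.0078 0.1883]
step 3: x^-=[4.3038, 1.6938, 0.5033]  P^-=[0.7765 0.0051 0.0111; 0.0051 0.6173 0.0156; 0.0111 0.0156 0.3929]  S=[1.2383 0.0844 -0.2505; 0.0844 0.9735 -0.0411; -0.2505 -0.0411 0.7637]  K=[0.6153 0.0940 -0.0224; -0.0584 0.6418 0.0585; 0.0985 0.0124 0.5446]  nu=[-7.4720, -0.8933, 2.8188]  x^+=[-0.4410, 1.7221, 1.2914]  P^+=[0.2818 -0.0319 0.0283; -0.0319 0.2172 -0.0067; 0.0283 -0.0067 0.1815]

innov = [-7.4720, -0.8933, 2.8188]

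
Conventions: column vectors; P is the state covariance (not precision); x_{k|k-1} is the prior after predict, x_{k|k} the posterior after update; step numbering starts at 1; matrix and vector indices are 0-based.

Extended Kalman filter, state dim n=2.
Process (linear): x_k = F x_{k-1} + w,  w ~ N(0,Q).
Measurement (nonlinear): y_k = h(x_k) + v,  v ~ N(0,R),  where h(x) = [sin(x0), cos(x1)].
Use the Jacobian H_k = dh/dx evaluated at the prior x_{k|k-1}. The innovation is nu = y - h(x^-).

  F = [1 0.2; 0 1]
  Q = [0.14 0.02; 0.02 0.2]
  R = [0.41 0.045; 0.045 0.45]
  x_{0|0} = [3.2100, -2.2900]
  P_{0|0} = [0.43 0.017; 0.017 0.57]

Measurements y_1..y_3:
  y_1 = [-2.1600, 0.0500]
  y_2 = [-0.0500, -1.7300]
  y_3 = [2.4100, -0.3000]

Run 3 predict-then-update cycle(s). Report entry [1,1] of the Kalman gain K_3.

K[1,1] = 0.4040

step 1: x^-=[2.7520, -2.2900]  P^-=[0.5996 0.1510; 0.1510 0.7700]  H_jac=[-0.9251 0.0000; 0.0000 0.7523]  S=[0.9231 -0.0601; -0.0601 0.8858]  K=[-0.5952 0.0879; -0.1092 0.6466]  nu=[-2.5398, 0.7088]  x^+=[4.3259, -1.5543]  P^+=[0.2595 0.0170; 0.0170 0.3802]
step 2: x^-=[4.0150, -1.5543]  P^-=[0.4215 0.1130; 0.1130 0.5802]  H_jac=[-0.6422 0.0000; 0.0000 0.9999]  S=[0.5838 -0.0276; -0.0276 1.0300]  K=[-0.4590 0.0974; -0.0978 0.5606]  nu=[0.7165, -1.7465]  x^+=[3.5160, -2.6035]  P^+=[0.2862 0.0232; 0.0232 0.2479]
step 3: x^-=[2.9953, -2.6035]  P^-=[0.4454 0.0928; 0.0928 0.4479]  H_jac=[-0.9893 0.0000; 0.0000 0.5125]  S=[0.8460 -0.0020; -0.0020 0.5677]  K=[-0.5207 0.0819; -0.1075 0.4040]  nu=[2.2642, 0.5587]  x^+=[1.8620, -2.6212]  P^+=[0.2121 0.0262; 0.0262 0.3453]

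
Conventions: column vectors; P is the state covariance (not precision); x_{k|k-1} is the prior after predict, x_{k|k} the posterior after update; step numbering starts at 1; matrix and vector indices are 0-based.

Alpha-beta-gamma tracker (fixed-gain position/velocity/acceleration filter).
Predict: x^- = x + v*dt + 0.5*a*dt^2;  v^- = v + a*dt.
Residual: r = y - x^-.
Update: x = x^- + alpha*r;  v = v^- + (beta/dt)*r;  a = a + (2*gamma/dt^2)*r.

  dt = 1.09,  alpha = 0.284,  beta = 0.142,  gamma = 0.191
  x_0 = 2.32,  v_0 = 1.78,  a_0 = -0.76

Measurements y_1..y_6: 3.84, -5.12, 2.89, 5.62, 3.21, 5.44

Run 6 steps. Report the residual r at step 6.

resid = 9.6850

step 1: x_pred=3.8087  r=0.0313  x^+=3.8176  v^+=0.9557  a^+=-0.7499
step 2: x_pred=4.4138  r=-9.5338  x^+=1.7062  v^+=-1.1038  a^+=-3.8153
step 3: x_pred=-1.7634  r=4.6534  x^+=-0.4418  v^+=-4.6562  a^+=-2.3191
step 4: x_pred=-6.8947  r=12.5147  x^+=-3.3406  v^+=-5.5537  a^+=1.7047
step 5: x_pred=-8.3814  r=11.5914  x^+=-5.0894  v^+=-2.1855  a^+=5.4315
step 6: x_pred=-4.2450  r=9.6850  x^+=-1.4945  v^+=4.9966  a^+=8.5455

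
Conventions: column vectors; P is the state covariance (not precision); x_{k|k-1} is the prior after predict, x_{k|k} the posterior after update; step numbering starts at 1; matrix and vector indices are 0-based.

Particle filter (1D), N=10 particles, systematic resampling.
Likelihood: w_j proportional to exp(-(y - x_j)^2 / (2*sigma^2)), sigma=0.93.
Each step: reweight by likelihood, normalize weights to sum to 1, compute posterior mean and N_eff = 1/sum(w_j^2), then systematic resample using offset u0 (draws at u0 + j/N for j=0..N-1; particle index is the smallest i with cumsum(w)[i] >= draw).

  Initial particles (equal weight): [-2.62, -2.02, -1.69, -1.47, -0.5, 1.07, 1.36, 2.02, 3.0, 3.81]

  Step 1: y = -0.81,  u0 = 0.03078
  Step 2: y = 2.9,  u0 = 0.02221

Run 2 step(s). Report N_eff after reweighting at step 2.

N_eff = 3.0949

step 1: w=[0.0478, 0.1363, 0.2031, 0.2470, 0.3006, 0.0412, 0.0209, 0.0031, 0.0001, 0.0000]  mean=-1.1782  Neff=4.6383  idx=[0, 1, 2, 2, 3, 3, 3, 4, 4, 4]
step 2: w=[0.0000, 0.0002, 0.0013, 0.0013, 0.0042, 0.0042, 0.0042, 0.3282, 0.3282, 0.3282]  mean=-0.5158  Neff=3.0949  idx=[7, 7, 7, 7, 8, 8, 8, 9, 9, 9]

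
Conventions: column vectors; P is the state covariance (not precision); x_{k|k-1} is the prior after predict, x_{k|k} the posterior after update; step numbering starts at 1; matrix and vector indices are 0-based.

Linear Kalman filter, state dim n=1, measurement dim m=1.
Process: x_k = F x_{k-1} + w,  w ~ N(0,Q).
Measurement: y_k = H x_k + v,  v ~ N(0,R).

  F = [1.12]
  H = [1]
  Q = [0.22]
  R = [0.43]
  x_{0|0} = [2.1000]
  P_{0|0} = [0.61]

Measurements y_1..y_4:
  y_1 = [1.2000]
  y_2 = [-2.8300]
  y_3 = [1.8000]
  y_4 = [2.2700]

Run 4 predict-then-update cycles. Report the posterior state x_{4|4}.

step 1: x^-=[2.3520]  P^-=[0.9852]  S=[1.4152]  K=[0.6962]  nu=[-1.1520]  x^+=[1.5500]  P^+=[0.2993]
step 2: x^-=[1.7360]  P^-=[0.5955]  S=[1.0255]  K=[0.5807]  nu=[-4.5660]  x^+=[-0.9154]  P^+=[0.2497]
step 3: x^-=[-1.0253]  P^-=[0.5332]  S=[0.9632]  K=[0.5536]  nu=[2.8253]  x^+=[0.5387]  P^+=[0.2380]
step 4: x^-=[0.6034]  P^-=[0.5186]  S=[0.9486]  K=[0.5467]  nu=[1.6666]  x^+=[1.5145]  P^+=[0.2351]

x_post = [1.5145]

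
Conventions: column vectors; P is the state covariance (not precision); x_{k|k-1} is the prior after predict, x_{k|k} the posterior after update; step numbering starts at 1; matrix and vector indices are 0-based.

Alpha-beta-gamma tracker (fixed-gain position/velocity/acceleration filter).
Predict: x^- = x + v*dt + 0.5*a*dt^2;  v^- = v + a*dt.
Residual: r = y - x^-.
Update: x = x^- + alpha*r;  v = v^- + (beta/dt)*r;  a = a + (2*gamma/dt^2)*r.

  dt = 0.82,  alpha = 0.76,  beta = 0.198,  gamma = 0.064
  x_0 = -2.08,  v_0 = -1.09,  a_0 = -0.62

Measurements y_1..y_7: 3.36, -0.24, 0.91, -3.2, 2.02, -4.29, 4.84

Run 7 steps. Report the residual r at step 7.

step 1: x_pred=-3.1822  r=6.5422  x^+=1.7899  v^+=-0.0187  a^+=0.6254
step 2: x_pred=1.9848  r=-2.2248  x^+=0.2940  v^+=-0.0431  a^+=0.2019
step 3: x_pred=0.3265  r=0.5835  x^+=0.7700  v^+=0.2634  a^+=0.3130
step 4: x_pred=1.0911  r=-4.2911  x^+=-2.1701  v^+=-0.5162  a^+=-0.5039
step 5: x_pred=-2.7628  r=4.7828  x^+=0.8721  v^+=0.2255  a^+=0.4065
step 6: x_pred=1.1937  r=-5.4837  x^+=-2.9739  v^+=-0.7652  a^+=-0.6373
step 7: x_pred=-3.8157  r=8.6557  x^+=2.7626  v^+=0.8022  a^+=1.0104

resid = 8.6557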